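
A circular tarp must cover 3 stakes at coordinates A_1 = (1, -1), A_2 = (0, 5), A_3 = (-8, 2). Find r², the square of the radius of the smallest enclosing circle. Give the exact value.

Side lengths²: A_1A_2² = 37, A_1A_3² = 90, A_2A_3² = 73.
Since A_1A_3² = 90 < 73 + 37 = 110, the triangle is acute, so the smallest enclosing circle is the circumcircle.
Circumcentre = (-109/34, 47/34), r² = 13505/578.

13505/578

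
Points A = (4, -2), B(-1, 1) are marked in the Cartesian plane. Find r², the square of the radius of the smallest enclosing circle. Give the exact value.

The smallest circle enclosing two points has them as diameter endpoints.
Centre = midpoint = (1.5, -0.5); r² = |AB|²/4 = 34/4 = 8.5.

8.5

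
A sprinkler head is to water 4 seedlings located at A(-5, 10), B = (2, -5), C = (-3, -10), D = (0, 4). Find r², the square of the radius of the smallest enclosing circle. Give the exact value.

The minimum enclosing circle of a finite set is fixed by two of the points (as a diameter) or three (as a circumcircle).
The farthest pair is A–C with squared distance 404. The circle on this segment as diameter has centre (-4, 0) and r² = 404/4 = 101.
Check B: distance² to centre = 61 ≤ 101, so it lies inside.
All remaining points lie in this disk, and no smaller disk contains both endpoints, so this is the minimum enclosing circle.

101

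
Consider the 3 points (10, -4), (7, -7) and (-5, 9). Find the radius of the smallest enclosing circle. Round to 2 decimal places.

Call the three points A, B, C in the order given.
Side lengths²: AB² = 18, AC² = 394, BC² = 400.
Since BC² = 400 < 394 + 18 = 412, the triangle is acute, so the smallest enclosing circle is the circumcircle.
Circumcentre = (11/7, 10/7), r² = 4925/49.
r = √(4925/49) ≈ 10.03.

10.03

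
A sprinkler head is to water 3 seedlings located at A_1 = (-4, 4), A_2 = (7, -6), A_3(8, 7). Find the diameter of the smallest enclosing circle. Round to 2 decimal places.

15.67

Side lengths²: A_1A_2² = 221, A_1A_3² = 153, A_2A_3² = 170.
Since A_1A_2² = 221 < 170 + 153 = 323, the triangle is acute, so the smallest enclosing circle is the circumcircle.
Circumcentre = (19/6, 5/6), r² = 1105/18.
Diameter = 2r = 2√(1105/18) ≈ 15.67.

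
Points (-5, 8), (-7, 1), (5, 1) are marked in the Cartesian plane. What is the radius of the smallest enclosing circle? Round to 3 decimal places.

Call the three points A, B, C in the order given.
Side lengths²: AB² = 53, AC² = 149, BC² = 144.
Since AC² = 149 < 144 + 53 = 197, the triangle is acute, so the smallest enclosing circle is the circumcircle.
Circumcentre = (-1, 43/14), r² = 7897/196.
r = √(7897/196) ≈ 6.348.

6.348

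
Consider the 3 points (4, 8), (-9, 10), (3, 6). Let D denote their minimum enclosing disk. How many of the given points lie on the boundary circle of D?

Call the three points A, B, C in the order given.
Side lengths²: AB² = 173, AC² = 5, BC² = 160.
Since AB² = 173 ≥ 160 + 5 = 165, the angle opposite AB is not acute, so the smallest enclosing circle has AB as diameter.
Centre = midpoint of AB = (-2.5, 9), r² = 173/4 = 43.25.
The points at distance exactly r from the centre are (4, 8), (-9, 10) — 2 points.

2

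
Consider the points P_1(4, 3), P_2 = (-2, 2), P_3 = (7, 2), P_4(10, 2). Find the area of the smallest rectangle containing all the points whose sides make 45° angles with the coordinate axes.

In coordinates u = x + y, v = x − y the rectangle is axis-aligned; the map (x,y)→(u,v) scales areas by 2.
u-values: 7, 0, 9, 12; range = 12 − 0 = 12.
v-values: 1, -4, 5, 8; range = 8 − (-4) = 12.
Area = (12 × 12) / 2 = 72.

72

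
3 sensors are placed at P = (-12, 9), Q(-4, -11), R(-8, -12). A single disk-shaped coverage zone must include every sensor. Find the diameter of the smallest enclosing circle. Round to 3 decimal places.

Side lengths²: PQ² = 464, PR² = 457, QR² = 17.
Since PQ² = 464 < 457 + 17 = 474, the triangle is acute, so the smallest enclosing circle is the circumcircle.
Circumcentre = (-377/44, -27/22), r² = 225301/1936.
Diameter = 2r = 2√(225301/1936) ≈ 21.575.

21.575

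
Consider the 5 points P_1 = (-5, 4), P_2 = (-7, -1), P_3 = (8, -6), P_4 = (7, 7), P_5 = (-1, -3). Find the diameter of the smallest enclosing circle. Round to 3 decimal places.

The minimum enclosing circle is determined by three boundary points: P_2, P_3, P_4.
Their circumcentre is (32/19, 1/19) with r² = 27625/361.
The farthest remaining point P_1 is at distance² 21754/361 ≤ 27625/361.
Diameter = 2r = 2√(27625/361) ≈ 17.496.

17.496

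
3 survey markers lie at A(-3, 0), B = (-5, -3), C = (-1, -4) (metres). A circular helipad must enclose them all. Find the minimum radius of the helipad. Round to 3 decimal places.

2.374

Side lengths²: AB² = 13, AC² = 20, BC² = 17.
Since AC² = 20 < 17 + 13 = 30, the triangle is acute, so the smallest enclosing circle is the circumcircle.
Circumcentre = (-19/7, -33/14), r² = 1105/196.
r = √(1105/196) ≈ 2.374.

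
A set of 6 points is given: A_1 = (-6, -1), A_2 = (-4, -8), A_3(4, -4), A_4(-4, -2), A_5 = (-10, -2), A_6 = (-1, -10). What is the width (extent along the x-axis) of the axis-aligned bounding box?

max x = 4, min x = -10, so width = 14.

14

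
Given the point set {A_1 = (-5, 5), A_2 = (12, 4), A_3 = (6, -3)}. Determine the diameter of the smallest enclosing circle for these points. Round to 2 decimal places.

17.03

Side lengths²: A_1A_2² = 290, A_1A_3² = 185, A_2A_3² = 85.
Since A_1A_2² = 290 ≥ 185 + 85 = 270, the angle opposite A_1A_2 is not acute, so the smallest enclosing circle has A_1A_2 as diameter.
Centre = midpoint of A_1A_2 = (3.5, 4.5), r² = 290/4 = 72.5.
Diameter = 2r = 2√(72.5) ≈ 17.03.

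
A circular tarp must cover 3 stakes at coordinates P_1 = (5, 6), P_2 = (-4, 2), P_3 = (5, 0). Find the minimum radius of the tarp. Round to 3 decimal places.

Side lengths²: P_1P_2² = 97, P_1P_3² = 36, P_2P_3² = 85.
Since P_1P_2² = 97 < 85 + 36 = 121, the triangle is acute, so the smallest enclosing circle is the circumcircle.
Circumcentre = (17/18, 3), r² = 8245/324.
r = √(8245/324) ≈ 5.045.

5.045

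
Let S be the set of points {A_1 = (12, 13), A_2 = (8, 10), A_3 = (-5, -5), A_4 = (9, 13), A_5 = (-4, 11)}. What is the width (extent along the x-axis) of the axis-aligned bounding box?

max x = 12, min x = -5, so width = 17.

17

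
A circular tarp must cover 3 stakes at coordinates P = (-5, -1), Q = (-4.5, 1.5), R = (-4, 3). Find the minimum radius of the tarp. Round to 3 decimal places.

2.062

Side lengths²: PQ² = 6.5, PR² = 17, QR² = 2.5.
Since PR² = 17 ≥ 6.5 + 2.5 = 9, the angle opposite PR is not acute, so the smallest enclosing circle has PR as diameter.
Centre = midpoint of PR = (-4.5, 1), r² = 17/4 = 4.25.
r = √(4.25) ≈ 2.062.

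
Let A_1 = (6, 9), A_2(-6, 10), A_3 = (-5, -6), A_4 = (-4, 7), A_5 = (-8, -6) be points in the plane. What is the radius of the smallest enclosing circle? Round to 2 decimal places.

10.26

A smallest enclosing disk is always determined by at most three of the input points on its boundary.
The farthest pair is A_1–A_5 with squared distance 421. The circle on this segment as diameter has centre (-1, 1.5) and r² = 421/4 = 105.25.
Check A_2: distance² to centre = 97.25 ≤ 105.25, so it lies inside.
All remaining points lie in this disk, and no smaller disk contains both endpoints, so this is the minimum enclosing circle.
r = √(105.25) ≈ 10.26.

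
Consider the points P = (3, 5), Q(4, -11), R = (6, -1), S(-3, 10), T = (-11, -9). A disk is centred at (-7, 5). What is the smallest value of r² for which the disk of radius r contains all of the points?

The required radius is the distance from (-7, 5) to the farthest point.
Squared distances: 100, 377, 205, 41, 212.
Maximum is 377, attained at Q.

377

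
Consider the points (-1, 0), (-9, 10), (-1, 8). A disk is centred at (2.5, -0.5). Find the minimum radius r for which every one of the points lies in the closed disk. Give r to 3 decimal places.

The required radius is the distance from (2.5, -0.5) to the farthest point.
Squared distances: 12.5, 242.5, 84.5.
Maximum is 242.5, attained at (-9, 10).
r = √(242.5) ≈ 15.572.

15.572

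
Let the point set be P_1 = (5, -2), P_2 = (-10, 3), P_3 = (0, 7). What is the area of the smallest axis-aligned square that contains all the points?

The bounding box has width 15 and height 9.
An axis-aligned square enclosing the set must have side ≥ max(width, height).
So the minimum side is max(15, 9) = 15.
Area = 15² = 225.

225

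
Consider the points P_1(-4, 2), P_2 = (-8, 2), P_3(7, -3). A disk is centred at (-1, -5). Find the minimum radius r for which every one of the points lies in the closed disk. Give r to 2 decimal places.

9.90

The required radius is the distance from (-1, -5) to the farthest point.
Squared distances: 58, 98, 68.
Maximum is 98, attained at P_2.
r = √98 ≈ 9.90.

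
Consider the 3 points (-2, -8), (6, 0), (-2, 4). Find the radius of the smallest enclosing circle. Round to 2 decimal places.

Call the three points A, B, C in the order given.
Side lengths²: AB² = 128, AC² = 144, BC² = 80.
Since AC² = 144 < 128 + 80 = 208, the triangle is acute, so the smallest enclosing circle is the circumcircle.
Circumcentre = (0, -2), r² = 40.
r = √40 ≈ 6.32.

6.32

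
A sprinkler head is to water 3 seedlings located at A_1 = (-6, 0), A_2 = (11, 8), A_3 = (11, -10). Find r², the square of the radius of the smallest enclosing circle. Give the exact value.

Side lengths²: A_1A_2² = 353, A_1A_3² = 389, A_2A_3² = 324.
Since A_1A_3² = 389 < 353 + 324 = 677, the triangle is acute, so the smallest enclosing circle is the circumcircle.
Circumcentre = (165/34, -1), r² = 137317/1156.

137317/1156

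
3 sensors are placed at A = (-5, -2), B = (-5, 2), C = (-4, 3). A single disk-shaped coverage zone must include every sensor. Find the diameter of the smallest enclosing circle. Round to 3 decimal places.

Side lengths²: AB² = 16, AC² = 26, BC² = 2.
Since AC² = 26 ≥ 16 + 2 = 18, the angle opposite AC is not acute, so the smallest enclosing circle has AC as diameter.
Centre = midpoint of AC = (-4.5, 0.5), r² = 26/4 = 6.5.
Diameter = 2r = 2√(6.5) ≈ 5.099.

5.099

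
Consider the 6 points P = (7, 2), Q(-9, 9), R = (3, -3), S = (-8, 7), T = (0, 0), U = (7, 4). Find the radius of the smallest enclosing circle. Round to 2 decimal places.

The minimum enclosing circle of a finite set is fixed by two of the points (as a diameter) or three (as a circumcircle).
The minimum enclosing circle is determined by three boundary points: P, Q, R.
Their circumcentre is (-25/18, 83/18) with r² = 12505/162.
The farthest remaining point U is at distance² 11461/162 ≤ 12505/162.
r = √(12505/162) ≈ 8.79.

8.79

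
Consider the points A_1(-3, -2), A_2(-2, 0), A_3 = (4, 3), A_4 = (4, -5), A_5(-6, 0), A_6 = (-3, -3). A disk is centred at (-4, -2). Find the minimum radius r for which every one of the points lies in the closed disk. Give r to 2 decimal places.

9.43

The required radius is the distance from (-4, -2) to the farthest point.
Squared distances: 1, 8, 89, 73, 8, 2.
Maximum is 89, attained at A_3.
r = √89 ≈ 9.43.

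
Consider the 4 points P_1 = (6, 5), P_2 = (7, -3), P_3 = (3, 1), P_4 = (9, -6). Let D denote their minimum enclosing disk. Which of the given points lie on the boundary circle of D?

The farthest pair is P_1–P_4 with squared distance 130. The circle on this segment as diameter has centre (7.5, -0.5) and r² = 130/4 = 32.5.
Check P_2: distance² to centre = 6.5 ≤ 32.5, so it lies inside.
All remaining points lie in this disk, and no smaller disk contains both endpoints, so this is the minimum enclosing circle.
The points at distance exactly r from the centre are P_1, P_4 — 2 points.

P_1, P_4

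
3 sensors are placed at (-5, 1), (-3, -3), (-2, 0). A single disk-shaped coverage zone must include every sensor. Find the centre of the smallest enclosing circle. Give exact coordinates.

(-4, -1)

Call the three points A, B, C in the order given.
Side lengths²: AB² = 20, AC² = 10, BC² = 10.
Since AB² = 20 ≥ 10 + 10 = 20, the angle opposite AB is not acute, so the smallest enclosing circle has AB as diameter.
Centre = midpoint of AB = (-4, -1), r² = 20/4 = 5.
Centre = (-4, -1).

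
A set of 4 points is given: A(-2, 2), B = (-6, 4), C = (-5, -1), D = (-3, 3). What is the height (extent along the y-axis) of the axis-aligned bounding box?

5

max y = 4, min y = -1, so height = 5.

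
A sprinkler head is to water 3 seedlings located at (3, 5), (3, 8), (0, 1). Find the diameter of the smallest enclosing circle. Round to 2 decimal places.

Call the three points A, B, C in the order given.
Side lengths²: AB² = 9, AC² = 25, BC² = 58.
Since BC² = 58 ≥ 25 + 9 = 34, the angle opposite BC is not acute, so the smallest enclosing circle has BC as diameter.
Centre = midpoint of BC = (1.5, 4.5), r² = 58/4 = 14.5.
Diameter = 2r = 2√(14.5) ≈ 7.62.

7.62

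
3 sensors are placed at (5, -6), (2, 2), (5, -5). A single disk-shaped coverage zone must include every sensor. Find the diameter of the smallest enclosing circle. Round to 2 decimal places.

8.54

Call the three points A, B, C in the order given.
Side lengths²: AB² = 73, AC² = 1, BC² = 58.
Since AB² = 73 ≥ 58 + 1 = 59, the angle opposite AB is not acute, so the smallest enclosing circle has AB as diameter.
Centre = midpoint of AB = (3.5, -2), r² = 73/4 = 18.25.
Diameter = 2r = 2√(18.25) ≈ 8.54.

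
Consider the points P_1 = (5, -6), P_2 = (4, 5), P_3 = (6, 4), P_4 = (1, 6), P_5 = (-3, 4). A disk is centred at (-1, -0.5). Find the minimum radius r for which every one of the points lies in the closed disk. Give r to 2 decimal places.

8.32

The required radius is the distance from (-1, -0.5) to the farthest point.
Squared distances: 66.25, 55.25, 69.25, 46.25, 24.25.
Maximum is 69.25, attained at P_3.
r = √(69.25) ≈ 8.32.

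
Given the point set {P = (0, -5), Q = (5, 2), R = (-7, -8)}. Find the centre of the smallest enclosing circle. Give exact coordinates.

(-1, -3)

Side lengths²: PQ² = 74, PR² = 58, QR² = 244.
Since QR² = 244 ≥ 74 + 58 = 132, the angle opposite QR is not acute, so the smallest enclosing circle has QR as diameter.
Centre = midpoint of QR = (-1, -3), r² = 244/4 = 61.
Centre = (-1, -3).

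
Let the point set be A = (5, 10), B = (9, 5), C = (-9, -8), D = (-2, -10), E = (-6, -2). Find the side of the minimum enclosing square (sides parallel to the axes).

The bounding box has width 18 and height 20.
An axis-aligned square enclosing the set must have side ≥ max(width, height).
So the minimum side is max(18, 20) = 20.

20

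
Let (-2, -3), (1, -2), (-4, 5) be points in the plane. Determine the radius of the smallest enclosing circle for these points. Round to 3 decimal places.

4.314

Call the three points A, B, C in the order given.
Side lengths²: AB² = 10, AC² = 68, BC² = 74.
Since BC² = 74 < 68 + 10 = 78, the triangle is acute, so the smallest enclosing circle is the circumcircle.
Circumcentre = (-23/13, 17/13), r² = 3145/169.
r = √(3145/169) ≈ 4.314.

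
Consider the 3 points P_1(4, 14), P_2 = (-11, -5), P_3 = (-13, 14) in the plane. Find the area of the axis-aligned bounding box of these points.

x ranges over [-13, 4], width 17.
y ranges over [-5, 14], height 19.
Area = 17 × 19 = 323.

323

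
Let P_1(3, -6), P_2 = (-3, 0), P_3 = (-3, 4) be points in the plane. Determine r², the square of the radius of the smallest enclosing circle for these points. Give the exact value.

34

Side lengths²: P_1P_2² = 72, P_1P_3² = 136, P_2P_3² = 16.
Since P_1P_3² = 136 ≥ 72 + 16 = 88, the angle opposite P_1P_3 is not acute, so the smallest enclosing circle has P_1P_3 as diameter.
Centre = midpoint of P_1P_3 = (0, -1), r² = 136/4 = 34.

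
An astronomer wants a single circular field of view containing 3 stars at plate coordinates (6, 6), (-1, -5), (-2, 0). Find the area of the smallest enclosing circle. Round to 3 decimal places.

Call the three points A, B, C in the order given.
Side lengths²: AB² = 170, AC² = 100, BC² = 26.
Since AB² = 170 ≥ 100 + 26 = 126, the angle opposite AB is not acute, so the smallest enclosing circle has AB as diameter.
Centre = midpoint of AB = (2.5, 0.5), r² = 170/4 = 42.5.
Area = π·r² = π·42.5 ≈ 133.518.

133.518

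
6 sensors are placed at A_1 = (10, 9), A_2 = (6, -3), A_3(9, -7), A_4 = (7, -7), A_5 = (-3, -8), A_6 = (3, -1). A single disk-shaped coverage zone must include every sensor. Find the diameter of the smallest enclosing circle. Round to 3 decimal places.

By Welzl's lemma the MEC is supported by two points (diametrically opposite) or three points (on a circumcircle).
The farthest pair is A_1–A_5 with squared distance 458. The circle on this segment as diameter has centre (3.5, 0.5) and r² = 458/4 = 114.5.
Check A_2: distance² to centre = 18.5 ≤ 114.5, so it lies inside.
All remaining points lie in this disk, and no smaller disk contains both endpoints, so this is the minimum enclosing circle.
Diameter = 2r = 2√(114.5) ≈ 21.401.

21.401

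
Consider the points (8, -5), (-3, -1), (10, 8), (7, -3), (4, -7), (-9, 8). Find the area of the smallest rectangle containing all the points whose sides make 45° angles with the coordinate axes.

330

In coordinates u = x + y, v = x − y the rectangle is axis-aligned; the map (x,y)→(u,v) scales areas by 2.
u-values: 3, -4, 18, 4, -3, -1; range = 18 − (-4) = 22.
v-values: 13, -2, 2, 10, 11, -17; range = 13 − (-17) = 30.
Area = (22 × 30) / 2 = 330.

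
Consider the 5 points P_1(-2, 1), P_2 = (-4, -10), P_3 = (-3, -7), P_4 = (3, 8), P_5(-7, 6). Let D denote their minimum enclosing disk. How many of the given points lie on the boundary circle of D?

The farthest pair is P_2–P_4 with squared distance 373. The circle on this segment as diameter has centre (-0.5, -1) and r² = 373/4 = 93.25.
Check P_1: distance² to centre = 6.25 ≤ 93.25, so it lies inside.
All remaining points lie in this disk, and no smaller disk contains both endpoints, so this is the minimum enclosing circle.
The points at distance exactly r from the centre are P_2, P_4 — 2 points.

2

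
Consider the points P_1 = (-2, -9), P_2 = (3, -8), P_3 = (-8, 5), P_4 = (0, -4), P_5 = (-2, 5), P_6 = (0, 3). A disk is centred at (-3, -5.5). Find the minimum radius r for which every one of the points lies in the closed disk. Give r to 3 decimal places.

11.630

The required radius is the distance from (-3, -5.5) to the farthest point.
Squared distances: 13.25, 42.25, 135.25, 11.25, 111.25, 81.25.
Maximum is 135.25, attained at P_3.
r = √(135.25) ≈ 11.630.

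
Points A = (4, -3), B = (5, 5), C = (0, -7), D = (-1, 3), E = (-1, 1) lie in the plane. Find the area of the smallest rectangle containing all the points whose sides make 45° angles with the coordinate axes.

93.5

In coordinates u = x + y, v = x − y the rectangle is axis-aligned; the map (x,y)→(u,v) scales areas by 2.
u-values: 1, 10, -7, 2, 0; range = 10 − (-7) = 17.
v-values: 7, 0, 7, -4, -2; range = 7 − (-4) = 11.
Area = (17 × 11) / 2 = 93.5.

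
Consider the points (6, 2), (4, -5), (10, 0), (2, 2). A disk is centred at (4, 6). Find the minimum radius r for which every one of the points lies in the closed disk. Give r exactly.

The required radius is the distance from (4, 6) to the farthest point.
Squared distances: 20, 121, 72, 20.
Maximum is 121, attained at (4, -5).
r = √121 = 11.

11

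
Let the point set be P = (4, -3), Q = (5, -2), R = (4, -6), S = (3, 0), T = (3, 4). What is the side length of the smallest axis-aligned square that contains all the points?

10

The bounding box has width 2 and height 10.
An axis-aligned square enclosing the set must have side ≥ max(width, height).
So the minimum side is max(2, 10) = 10.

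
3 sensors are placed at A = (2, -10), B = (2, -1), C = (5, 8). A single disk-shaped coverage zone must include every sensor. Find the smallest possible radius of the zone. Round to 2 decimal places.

Side lengths²: AB² = 81, AC² = 333, BC² = 90.
Since AC² = 333 ≥ 90 + 81 = 171, the angle opposite AC is not acute, so the smallest enclosing circle has AC as diameter.
Centre = midpoint of AC = (3.5, -1), r² = 333/4 = 83.25.
r = √(83.25) ≈ 9.12.

9.12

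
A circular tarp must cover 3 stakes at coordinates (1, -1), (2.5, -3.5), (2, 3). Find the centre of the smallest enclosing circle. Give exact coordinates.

(2.25, -0.25)

Call the three points A, B, C in the order given.
Side lengths²: AB² = 8.5, AC² = 17, BC² = 42.5.
Since BC² = 42.5 ≥ 17 + 8.5 = 25.5, the angle opposite BC is not acute, so the smallest enclosing circle has BC as diameter.
Centre = midpoint of BC = (2.25, -0.25), r² = 42.5/4 = 10.625.
Centre = (2.25, -0.25).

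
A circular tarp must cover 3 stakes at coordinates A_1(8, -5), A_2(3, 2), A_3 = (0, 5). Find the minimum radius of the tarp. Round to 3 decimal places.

Side lengths²: A_1A_2² = 74, A_1A_3² = 164, A_2A_3² = 18.
Since A_1A_3² = 164 ≥ 74 + 18 = 92, the angle opposite A_1A_3 is not acute, so the smallest enclosing circle has A_1A_3 as diameter.
Centre = midpoint of A_1A_3 = (4, 0), r² = 164/4 = 41.
r = √41 ≈ 6.403.

6.403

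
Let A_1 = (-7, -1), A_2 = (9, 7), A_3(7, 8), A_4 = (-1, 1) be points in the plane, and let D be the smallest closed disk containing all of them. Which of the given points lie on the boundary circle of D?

A smallest enclosing disk is always determined by at most three of the input points on its boundary.
The farthest pair is A_1–A_2 with squared distance 320. The circle on this segment as diameter has centre (1, 3) and r² = 320/4 = 80.
Check A_3: distance² to centre = 61 ≤ 80, so it lies inside.
All remaining points lie in this disk, and no smaller disk contains both endpoints, so this is the minimum enclosing circle.
The points at distance exactly r from the centre are A_1, A_2 — 2 points.

A_1, A_2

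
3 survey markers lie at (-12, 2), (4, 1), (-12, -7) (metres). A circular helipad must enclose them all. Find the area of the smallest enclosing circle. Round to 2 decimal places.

Call the three points A, B, C in the order given.
Side lengths²: AB² = 257, AC² = 81, BC² = 320.
Since BC² = 320 < 257 + 81 = 338, the triangle is acute, so the smallest enclosing circle is the circumcircle.
Circumcentre = (-4.25, -2.5), r² = 80.3125.
Area = π·r² = π·80.3125 ≈ 252.31.

252.31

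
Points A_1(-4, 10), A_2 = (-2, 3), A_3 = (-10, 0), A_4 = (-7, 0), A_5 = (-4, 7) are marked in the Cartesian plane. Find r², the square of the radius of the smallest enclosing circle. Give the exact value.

The farthest pair is A_1–A_3 with squared distance 136. The circle on this segment as diameter has centre (-7, 5) and r² = 136/4 = 34.
Check A_2: distance² to centre = 29 ≤ 34, so it lies inside.
All remaining points lie in this disk, and no smaller disk contains both endpoints, so this is the minimum enclosing circle.

34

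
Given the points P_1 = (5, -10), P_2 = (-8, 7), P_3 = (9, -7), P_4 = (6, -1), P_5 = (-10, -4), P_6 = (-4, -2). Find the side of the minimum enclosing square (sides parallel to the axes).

The bounding box has width 19 and height 17.
An axis-aligned square enclosing the set must have side ≥ max(width, height).
So the minimum side is max(19, 17) = 19.

19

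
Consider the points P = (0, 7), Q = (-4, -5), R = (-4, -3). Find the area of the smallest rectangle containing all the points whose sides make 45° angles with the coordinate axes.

In coordinates u = x + y, v = x − y the rectangle is axis-aligned; the map (x,y)→(u,v) scales areas by 2.
u-values: 7, -9, -7; range = 7 − (-9) = 16.
v-values: -7, 1, -1; range = 1 − (-7) = 8.
Area = (16 × 8) / 2 = 64.

64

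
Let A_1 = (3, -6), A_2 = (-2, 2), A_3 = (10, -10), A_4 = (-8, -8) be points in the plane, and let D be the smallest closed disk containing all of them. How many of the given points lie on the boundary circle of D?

The minimum enclosing circle is determined by three boundary points: A_2, A_3, A_4.
Their circumcentre is (1.25, -6.75) with r² = 87.125.
The farthest remaining point A_1 is at distance² 3.625 ≤ 87.125.
The points at distance exactly r from the centre are A_2, A_3, A_4 — 3 points.

3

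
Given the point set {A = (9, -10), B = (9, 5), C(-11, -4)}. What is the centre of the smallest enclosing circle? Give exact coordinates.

Side lengths²: AB² = 225, AC² = 436, BC² = 481.
Since BC² = 481 < 436 + 225 = 661, the triangle is acute, so the smallest enclosing circle is the circumcircle.
Circumcentre = (0.35, -2.5), r² = 131.0725.
Centre = (0.35, -2.5).

(0.35, -2.5)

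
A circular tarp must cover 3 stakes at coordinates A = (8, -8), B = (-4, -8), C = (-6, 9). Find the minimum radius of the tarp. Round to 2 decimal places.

Side lengths²: AB² = 144, AC² = 485, BC² = 293.
Since AC² = 485 ≥ 293 + 144 = 437, the angle opposite AC is not acute, so the smallest enclosing circle has AC as diameter.
Centre = midpoint of AC = (1, 0.5), r² = 485/4 = 121.25.
r = √(121.25) ≈ 11.01.

11.01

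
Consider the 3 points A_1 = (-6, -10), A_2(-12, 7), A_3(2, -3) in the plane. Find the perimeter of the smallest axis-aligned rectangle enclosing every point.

62

Width = max x − min x = 2 − (-12) = 14.
Height = max y − min y = 7 − (-10) = 17.
Perimeter = 2(14 + 17) = 62.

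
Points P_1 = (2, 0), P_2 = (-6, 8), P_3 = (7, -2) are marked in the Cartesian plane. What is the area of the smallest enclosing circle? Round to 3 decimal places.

211.272

Side lengths²: P_1P_2² = 128, P_1P_3² = 29, P_2P_3² = 269.
Since P_2P_3² = 269 ≥ 128 + 29 = 157, the angle opposite P_2P_3 is not acute, so the smallest enclosing circle has P_2P_3 as diameter.
Centre = midpoint of P_2P_3 = (0.5, 3), r² = 269/4 = 67.25.
Area = π·r² = π·67.25 ≈ 211.272.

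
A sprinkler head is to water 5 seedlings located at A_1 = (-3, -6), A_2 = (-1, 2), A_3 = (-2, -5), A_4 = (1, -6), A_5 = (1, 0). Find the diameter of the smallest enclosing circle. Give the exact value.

8.5

The minimum enclosing circle is determined by three boundary points: A_1, A_2, A_4.
Their circumcentre is (-1, -2.25) with r² = 18.0625.
The farthest remaining point A_5 is at distance² 9.0625 ≤ 18.0625.
Diameter = 2r = 2√(18.0625) = 8.5.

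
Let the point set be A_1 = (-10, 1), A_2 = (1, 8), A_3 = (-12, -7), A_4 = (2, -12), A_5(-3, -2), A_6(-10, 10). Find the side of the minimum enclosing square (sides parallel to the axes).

22

The bounding box has width 14 and height 22.
An axis-aligned square enclosing the set must have side ≥ max(width, height).
So the minimum side is max(14, 22) = 22.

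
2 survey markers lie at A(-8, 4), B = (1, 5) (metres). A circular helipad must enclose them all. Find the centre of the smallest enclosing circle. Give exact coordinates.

(-3.5, 4.5)

The smallest circle enclosing two points has them as diameter endpoints.
Centre = midpoint = (-3.5, 4.5); r² = |AB|²/4 = 82/4 = 20.5.
Centre = (-3.5, 4.5).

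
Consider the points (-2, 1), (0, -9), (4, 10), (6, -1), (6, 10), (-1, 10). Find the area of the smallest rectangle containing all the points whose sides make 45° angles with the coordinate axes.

250

In coordinates u = x + y, v = x − y the rectangle is axis-aligned; the map (x,y)→(u,v) scales areas by 2.
u-values: -1, -9, 14, 5, 16, 9; range = 16 − (-9) = 25.
v-values: -3, 9, -6, 7, -4, -11; range = 9 − (-11) = 20.
Area = (25 × 20) / 2 = 250.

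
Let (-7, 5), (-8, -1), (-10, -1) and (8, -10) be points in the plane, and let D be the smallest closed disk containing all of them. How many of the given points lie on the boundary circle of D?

3

The minimum enclosing circle of a finite set is fixed by two of the points (as a diameter) or three (as a circumcircle).
The farthest pair is (-7, 5)–(8, -10) with squared distance 450. The circle on this segment as diameter has centre (0.5, -2.5) and r² = 450/4 = 112.5.
Check (-8, -1): distance² to centre = 74.5 ≤ 112.5, so it lies inside.
All remaining points lie in this disk, and no smaller disk contains both endpoints, so this is the minimum enclosing circle.
The points at distance exactly r from the centre are (-7, 5), (-10, -1), (8, -10) — 3 points.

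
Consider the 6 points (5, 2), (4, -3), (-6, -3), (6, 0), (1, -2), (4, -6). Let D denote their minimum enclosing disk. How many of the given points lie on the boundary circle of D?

2

By Welzl's lemma the MEC is supported by two points (diametrically opposite) or three points (on a circumcircle).
The farthest pair is (-6, -3)–(6, 0) with squared distance 153. The circle on this segment as diameter has centre (0, -1.5) and r² = 153/4 = 38.25.
Check (5, 2): distance² to centre = 37.25 ≤ 38.25, so it lies inside.
All remaining points lie in this disk, and no smaller disk contains both endpoints, so this is the minimum enclosing circle.
The points at distance exactly r from the centre are (-6, -3), (6, 0) — 2 points.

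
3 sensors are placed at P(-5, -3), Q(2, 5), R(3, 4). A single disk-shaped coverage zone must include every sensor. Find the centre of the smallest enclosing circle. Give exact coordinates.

(-37/30, 23/30)

Side lengths²: PQ² = 113, PR² = 113, QR² = 2.
Since PR² = 113 < 113 + 2 = 115, the triangle is acute, so the smallest enclosing circle is the circumcircle.
Circumcentre = (-37/30, 23/30), r² = 12769/450.
Centre = (-37/30, 23/30).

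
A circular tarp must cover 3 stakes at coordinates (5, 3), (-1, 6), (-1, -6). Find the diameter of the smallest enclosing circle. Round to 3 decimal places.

12.093

Call the three points A, B, C in the order given.
Side lengths²: AB² = 45, AC² = 117, BC² = 144.
Since BC² = 144 < 117 + 45 = 162, the triangle is acute, so the smallest enclosing circle is the circumcircle.
Circumcentre = (-0.25, 0), r² = 36.5625.
Diameter = 2r = 2√(36.5625) ≈ 12.093.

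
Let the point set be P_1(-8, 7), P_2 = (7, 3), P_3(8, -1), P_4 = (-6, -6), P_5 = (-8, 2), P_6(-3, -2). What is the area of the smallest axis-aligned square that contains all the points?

The bounding box has width 16 and height 13.
An axis-aligned square enclosing the set must have side ≥ max(width, height).
So the minimum side is max(16, 13) = 16.
Area = 16² = 256.

256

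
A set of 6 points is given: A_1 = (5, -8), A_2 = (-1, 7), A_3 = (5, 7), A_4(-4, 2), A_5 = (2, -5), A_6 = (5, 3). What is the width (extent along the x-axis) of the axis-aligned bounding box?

9

max x = 5, min x = -4, so width = 9.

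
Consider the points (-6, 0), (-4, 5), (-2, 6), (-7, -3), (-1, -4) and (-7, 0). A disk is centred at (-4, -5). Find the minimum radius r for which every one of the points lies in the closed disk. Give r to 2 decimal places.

The required radius is the distance from (-4, -5) to the farthest point.
Squared distances: 29, 100, 125, 13, 10, 34.
Maximum is 125, attained at (-2, 6).
r = √125 ≈ 11.18.

11.18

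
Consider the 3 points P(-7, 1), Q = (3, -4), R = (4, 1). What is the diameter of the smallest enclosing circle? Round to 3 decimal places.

11.402

Side lengths²: PQ² = 125, PR² = 121, QR² = 26.
Since PQ² = 125 < 121 + 26 = 147, the triangle is acute, so the smallest enclosing circle is the circumcircle.
Circumcentre = (-1.5, -0.5), r² = 32.5.
Diameter = 2r = 2√(32.5) ≈ 11.402.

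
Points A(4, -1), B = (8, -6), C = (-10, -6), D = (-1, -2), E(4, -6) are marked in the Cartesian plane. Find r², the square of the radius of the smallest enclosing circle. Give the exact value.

81

A smallest enclosing disk is always determined by at most three of the input points on its boundary.
The farthest pair is B–C with squared distance 324. The circle on this segment as diameter has centre (-1, -6) and r² = 324/4 = 81.
Check A: distance² to centre = 50 ≤ 81, so it lies inside.
All remaining points lie in this disk, and no smaller disk contains both endpoints, so this is the minimum enclosing circle.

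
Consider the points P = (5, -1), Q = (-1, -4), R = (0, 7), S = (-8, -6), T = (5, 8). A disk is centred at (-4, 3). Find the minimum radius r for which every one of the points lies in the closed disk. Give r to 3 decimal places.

10.296

The required radius is the distance from (-4, 3) to the farthest point.
Squared distances: 97, 58, 32, 97, 106.
Maximum is 106, attained at T.
r = √106 ≈ 10.296.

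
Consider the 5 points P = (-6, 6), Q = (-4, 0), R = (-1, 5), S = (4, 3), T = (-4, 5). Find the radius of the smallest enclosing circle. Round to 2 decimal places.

5.22

The minimum enclosing circle is determined by three boundary points: P, Q, S.
Their circumcentre is (-19/18, 233/54) with r² = 39785/1458.
The farthest remaining point T is at distance² 13325/1458 ≤ 39785/1458.
r = √(39785/1458) ≈ 5.22.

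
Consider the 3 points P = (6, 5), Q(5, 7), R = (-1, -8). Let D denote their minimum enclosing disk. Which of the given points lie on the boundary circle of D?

Side lengths²: PQ² = 5, PR² = 218, QR² = 261.
Since QR² = 261 ≥ 218 + 5 = 223, the angle opposite QR is not acute, so the smallest enclosing circle has QR as diameter.
Centre = midpoint of QR = (2, -0.5), r² = 261/4 = 65.25.
The points at distance exactly r from the centre are Q, R — 2 points.

Q, R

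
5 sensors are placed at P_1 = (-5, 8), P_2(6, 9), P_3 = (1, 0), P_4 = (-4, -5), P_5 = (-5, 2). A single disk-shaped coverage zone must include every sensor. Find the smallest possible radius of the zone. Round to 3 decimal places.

8.602

The farthest pair is P_2–P_4 with squared distance 296. The circle on this segment as diameter has centre (1, 2) and r² = 296/4 = 74.
Check P_1: distance² to centre = 72 ≤ 74, so it lies inside.
All remaining points lie in this disk, and no smaller disk contains both endpoints, so this is the minimum enclosing circle.
r = √74 ≈ 8.602.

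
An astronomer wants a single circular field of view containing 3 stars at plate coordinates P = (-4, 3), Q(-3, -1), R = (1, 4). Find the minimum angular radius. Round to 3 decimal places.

Side lengths²: PQ² = 17, PR² = 26, QR² = 41.
Since QR² = 41 < 26 + 17 = 43, the triangle is acute, so the smallest enclosing circle is the circumcircle.
Circumcentre = (-47/42, 67/42), r² = 9061/882.
r = √(9061/882) ≈ 3.205.

3.205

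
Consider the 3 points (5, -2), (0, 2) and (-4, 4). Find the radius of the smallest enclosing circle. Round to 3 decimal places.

Call the three points A, B, C in the order given.
Side lengths²: AB² = 41, AC² = 117, BC² = 20.
Since AC² = 117 ≥ 41 + 20 = 61, the angle opposite AC is not acute, so the smallest enclosing circle has AC as diameter.
Centre = midpoint of AC = (0.5, 1), r² = 117/4 = 29.25.
r = √(29.25) ≈ 5.408.

5.408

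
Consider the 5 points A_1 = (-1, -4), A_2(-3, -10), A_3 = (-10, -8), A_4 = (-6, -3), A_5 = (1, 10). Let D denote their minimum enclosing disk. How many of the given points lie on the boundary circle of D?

By Welzl's lemma the MEC is supported by two points (diametrically opposite) or three points (on a circumcircle).
The minimum enclosing circle is determined by three boundary points: A_2, A_3, A_5.
Their circumcentre is (-279/74, 41/74) with r² = 306605/2738.
The farthest remaining point A_1 is at distance² 77797/2738 ≤ 306605/2738.
The points at distance exactly r from the centre are A_2, A_3, A_5 — 3 points.

3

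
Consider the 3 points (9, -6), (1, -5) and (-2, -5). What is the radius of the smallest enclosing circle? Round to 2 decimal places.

5.52

Call the three points A, B, C in the order given.
Side lengths²: AB² = 65, AC² = 122, BC² = 9.
Since AC² = 122 ≥ 65 + 9 = 74, the angle opposite AC is not acute, so the smallest enclosing circle has AC as diameter.
Centre = midpoint of AC = (3.5, -5.5), r² = 122/4 = 30.5.
r = √(30.5) ≈ 5.52.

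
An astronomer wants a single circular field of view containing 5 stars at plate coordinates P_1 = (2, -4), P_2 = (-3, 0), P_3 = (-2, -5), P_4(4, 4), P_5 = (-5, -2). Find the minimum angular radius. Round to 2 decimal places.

The minimum enclosing circle of a finite set is fixed by two of the points (as a diameter) or three (as a circumcircle).
The minimum enclosing circle is determined by three boundary points: P_3, P_4, P_5.
Their circumcentre is (0.1, 0.1) with r² = 30.42.
The farthest remaining point P_1 is at distance² 20.42 ≤ 30.42.
r = √(30.42) ≈ 5.52.

5.52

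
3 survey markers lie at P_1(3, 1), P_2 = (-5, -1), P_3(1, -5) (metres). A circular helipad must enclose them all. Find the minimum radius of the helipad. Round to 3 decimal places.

Side lengths²: P_1P_2² = 68, P_1P_3² = 40, P_2P_3² = 52.
Since P_1P_2² = 68 < 52 + 40 = 92, the triangle is acute, so the smallest enclosing circle is the circumcircle.
Circumcentre = (-8/11, -12/11), r² = 2210/121.
r = √(2210/121) ≈ 4.274.

4.274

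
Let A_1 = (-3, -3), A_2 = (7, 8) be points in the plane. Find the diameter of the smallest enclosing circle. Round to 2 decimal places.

14.87

The smallest circle enclosing two points has them as diameter endpoints.
Centre = midpoint = (2, 2.5); r² = |A_1A_2|²/4 = 221/4 = 55.25.
Diameter = 2r = 2√(55.25) ≈ 14.87.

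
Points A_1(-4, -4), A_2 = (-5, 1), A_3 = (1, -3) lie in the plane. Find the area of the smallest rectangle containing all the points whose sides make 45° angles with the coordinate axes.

30

In coordinates u = x + y, v = x − y the rectangle is axis-aligned; the map (x,y)→(u,v) scales areas by 2.
u-values: -8, -4, -2; range = -2 − (-8) = 6.
v-values: 0, -6, 4; range = 4 − (-6) = 10.
Area = (6 × 10) / 2 = 30.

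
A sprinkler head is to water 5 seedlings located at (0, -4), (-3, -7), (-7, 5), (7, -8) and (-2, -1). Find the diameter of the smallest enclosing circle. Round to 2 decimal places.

19.10

A smallest enclosing disk is always determined by at most three of the input points on its boundary.
The farthest pair is (-7, 5)–(7, -8) with squared distance 365. The circle on this segment as diameter has centre (0, -1.5) and r² = 365/4 = 91.25.
Check (0, -4): distance² to centre = 6.25 ≤ 91.25, so it lies inside.
All remaining points lie in this disk, and no smaller disk contains both endpoints, so this is the minimum enclosing circle.
Diameter = 2r = 2√(91.25) ≈ 19.10.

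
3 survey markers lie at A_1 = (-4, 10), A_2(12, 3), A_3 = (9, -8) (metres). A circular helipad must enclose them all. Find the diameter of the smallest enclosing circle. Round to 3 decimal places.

22.204

Side lengths²: A_1A_2² = 305, A_1A_3² = 493, A_2A_3² = 130.
Since A_1A_3² = 493 ≥ 305 + 130 = 435, the angle opposite A_1A_3 is not acute, so the smallest enclosing circle has A_1A_3 as diameter.
Centre = midpoint of A_1A_3 = (2.5, 1), r² = 493/4 = 123.25.
Diameter = 2r = 2√(123.25) ≈ 22.204.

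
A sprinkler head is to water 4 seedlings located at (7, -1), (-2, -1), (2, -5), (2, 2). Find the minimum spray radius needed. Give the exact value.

A smallest enclosing disk is always determined by at most three of the input points on its boundary.
The farthest pair is (7, -1)–(-2, -1) with squared distance 81. The circle on this segment as diameter has centre (2.5, -1) and r² = 81/4 = 20.25.
Check (2, -5): distance² to centre = 16.25 ≤ 20.25, so it lies inside.
All remaining points lie in this disk, and no smaller disk contains both endpoints, so this is the minimum enclosing circle.
r = √(20.25) = 4.5.

4.5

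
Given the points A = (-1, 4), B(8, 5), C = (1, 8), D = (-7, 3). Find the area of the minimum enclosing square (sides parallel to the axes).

The bounding box has width 15 and height 5.
An axis-aligned square enclosing the set must have side ≥ max(width, height).
So the minimum side is max(15, 5) = 15.
Area = 15² = 225.

225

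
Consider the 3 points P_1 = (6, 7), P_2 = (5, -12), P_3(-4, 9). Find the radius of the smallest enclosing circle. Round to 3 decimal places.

Side lengths²: P_1P_2² = 362, P_1P_3² = 104, P_2P_3² = 522.
Since P_2P_3² = 522 ≥ 362 + 104 = 466, the angle opposite P_2P_3 is not acute, so the smallest enclosing circle has P_2P_3 as diameter.
Centre = midpoint of P_2P_3 = (0.5, -1.5), r² = 522/4 = 130.5.
r = √(130.5) ≈ 11.424.

11.424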